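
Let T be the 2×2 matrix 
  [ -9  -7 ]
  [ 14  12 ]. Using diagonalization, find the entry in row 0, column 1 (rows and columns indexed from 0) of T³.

Characteristic polynomial: μ^2 - 3μ - 10 = (μ - 5)(μ + 2), so the eigenvalues are -2, 5.
μ=-2: eigenvector (1, -1).
μ=5: eigenvector (-1, 2).
P = [[1, -1], [-1, 2]], D = diag(-2, 5), P⁻¹ = [[2, 1], [1, 1]].
T³ = P·diag(-8, 125)·P⁻¹ = [[-141, -133], [266, 258]].
The requested entry is -133.

-133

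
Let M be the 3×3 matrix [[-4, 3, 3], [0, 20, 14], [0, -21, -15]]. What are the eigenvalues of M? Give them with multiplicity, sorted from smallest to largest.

Characteristic polynomial: p(s) = s^3 - s^2 - 26s - 24 = (s - 6)(s + 1)(s + 4).
Roots (with multiplicity): -4, -1, 6.

-4, -1, 6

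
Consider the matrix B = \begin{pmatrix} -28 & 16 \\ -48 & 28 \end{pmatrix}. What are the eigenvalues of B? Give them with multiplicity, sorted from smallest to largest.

Characteristic polynomial: p(μ) = μ^2 - 16 = (μ - 4)(μ + 4).
Roots (with multiplicity): -4, 4.

-4, 4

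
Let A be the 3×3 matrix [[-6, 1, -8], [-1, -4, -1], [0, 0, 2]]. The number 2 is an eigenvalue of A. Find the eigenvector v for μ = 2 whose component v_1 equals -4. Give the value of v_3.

4

A − 2I = [[-8, 1, -8], [-1, -6, -1], [0, 0, 0]].
Solving (A − 2I)v = 0 gives the eigenspace spanned by (-4, 0, 4).
With v_1 = -4, v = (-4, 0, 4), so v_3 = 4.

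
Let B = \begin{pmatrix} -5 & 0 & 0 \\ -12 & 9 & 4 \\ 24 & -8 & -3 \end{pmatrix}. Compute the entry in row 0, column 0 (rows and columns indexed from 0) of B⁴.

625

Characteristic polynomial: λ^3 - λ^2 - 25λ + 25 = (λ - 5)(λ - 1)(λ + 5), so the eigenvalues are -5, 1, 5.
λ=-5: eigenvector (1, 2, -4).
λ=1: eigenvector (0, 1, -2).
λ=5: eigenvector (0, 1, -1).
P = [[1, 0, 0], [2, 1, 1], [-4, -2, -1]], D = diag(-5, 1, 5), P⁻¹ = [[1, 0, 0], [-2, -1, -1], [0, 2, 1]].
B⁴ = P·diag(625, 1, 625)·P⁻¹ = [[625, 0, 0], [1248, 1249, 624], [-2496, -1248, -623]].
The requested entry is 625.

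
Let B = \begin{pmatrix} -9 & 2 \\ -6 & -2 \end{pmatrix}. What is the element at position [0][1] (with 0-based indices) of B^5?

9302

Characteristic polynomial: r^2 + 11r + 30 = (r + 5)(r + 6), so the eigenvalues are -6, -5.
r=-5: eigenvector (-1, -2).
r=-6: eigenvector (-2, -3).
P = [[-1, -2], [-2, -3]], D = diag(-5, -6), P⁻¹ = [[3, -2], [-2, 1]].
B⁵ = P·diag(-3125, -7776)·P⁻¹ = [[-21729, 9302], [-27906, 10828]].
The requested entry is 9302.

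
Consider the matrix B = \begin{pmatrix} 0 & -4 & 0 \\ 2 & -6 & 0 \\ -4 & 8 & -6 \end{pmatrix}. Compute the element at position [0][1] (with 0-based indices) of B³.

-112

Characteristic polynomial: λ^3 + 12λ^2 + 44λ + 48 = (λ + 2)(λ + 4)(λ + 6), so the eigenvalues are -6, -4, -2.
λ=-2: eigenvector (2, 1, 0).
λ=-6: eigenvector (0, 0, 1).
λ=-4: eigenvector (1, 1, 2).
P = [[2, 0, 1], [1, 0, 1], [0, 1, 2]], D = diag(-2, -6, -4), P⁻¹ = [[1, -1, 0], [2, -4, 1], [-1, 2, 0]].
B³ = P·diag(-8, -216, -64)·P⁻¹ = [[48, -112, 0], [56, -120, 0], [-304, 608, -216]].
The requested entry is -112.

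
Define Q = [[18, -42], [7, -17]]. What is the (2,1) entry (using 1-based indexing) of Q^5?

1267

Characteristic polynomial: r^2 - r - 12 = (r - 4)(r + 3), so the eigenvalues are -3, 4.
r=4: eigenvector (3, 1).
r=-3: eigenvector (-2, -1).
P = [[3, -2], [1, -1]], D = diag(4, -3), P⁻¹ = [[1, -2], [1, -3]].
Q⁵ = P·diag(1024, -243)·P⁻¹ = [[3558, -7602], [1267, -2777]].
The requested entry is 1267.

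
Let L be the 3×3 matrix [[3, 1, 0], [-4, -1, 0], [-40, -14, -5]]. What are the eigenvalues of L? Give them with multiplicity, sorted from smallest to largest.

Characteristic polynomial: p(λ) = λ^3 + 3λ^2 - 9λ + 5 = (λ - 1)^2(λ + 5).
Roots (with multiplicity): -5, 1, 1.

-5, 1, 1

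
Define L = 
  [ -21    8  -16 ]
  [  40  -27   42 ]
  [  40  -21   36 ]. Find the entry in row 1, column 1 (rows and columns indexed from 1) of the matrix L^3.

-621

Characteristic polynomial: s^3 + 12s^2 + 41s + 30 = (s + 1)(s + 5)(s + 6), so the eigenvalues are -6, -5, -1.
s=-5: eigenvector (1, -2, -2).
s=-6: eigenvector (0, 2, 1).
s=-1: eigenvector (-2, 5, 5).
P = [[1, 0, -2], [-2, 2, 5], [-2, 1, 5]], D = diag(-5, -6, -1), P⁻¹ = [[5, -2, 4], [0, 1, -1], [2, -1, 2]].
L³ = P·diag(-125, -216, -1)·P⁻¹ = [[-621, 248, -496], [1240, -927, 1422], [1240, -711, 1206]].
The requested entry is -621.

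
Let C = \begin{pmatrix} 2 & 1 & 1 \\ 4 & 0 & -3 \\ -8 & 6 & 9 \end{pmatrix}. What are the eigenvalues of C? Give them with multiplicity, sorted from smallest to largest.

3, 4, 4

Characteristic polynomial: p(μ) = μ^3 - 11μ^2 + 40μ - 48 = (μ - 4)^2(μ - 3).
Roots (with multiplicity): 3, 4, 4.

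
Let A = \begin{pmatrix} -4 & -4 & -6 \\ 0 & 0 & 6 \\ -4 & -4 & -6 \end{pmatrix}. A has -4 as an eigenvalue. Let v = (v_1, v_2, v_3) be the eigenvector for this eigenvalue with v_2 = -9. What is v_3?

6

A + 4I = [[0, -4, -6], [0, 4, 6], [-4, -4, -2]].
Solving (A + 4I)v = 0 gives the eigenspace spanned by (6, -9, 6).
With v_2 = -9, v = (6, -9, 6), so v_3 = 6.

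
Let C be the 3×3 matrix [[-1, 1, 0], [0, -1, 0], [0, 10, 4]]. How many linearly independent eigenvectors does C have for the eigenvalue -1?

C + 1I = [[0, 1, 0], [0, 0, 0], [0, 10, 5]].
This matrix has rank 2, so its null space has dimension 3 − 2 = 1.

1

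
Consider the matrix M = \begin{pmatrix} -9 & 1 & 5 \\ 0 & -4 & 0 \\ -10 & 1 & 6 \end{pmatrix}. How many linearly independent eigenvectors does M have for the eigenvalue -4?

1

M + 4I = [[-5, 1, 5], [0, 0, 0], [-10, 1, 10]].
This matrix has rank 2, so its null space has dimension 3 − 2 = 1.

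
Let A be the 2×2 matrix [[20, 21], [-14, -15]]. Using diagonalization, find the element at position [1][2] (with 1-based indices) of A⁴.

Characteristic polynomial: s^2 - 5s - 6 = (s - 6)(s + 1), so the eigenvalues are -1, 6.
s=-1: eigenvector (1, -1).
s=6: eigenvector (3, -2).
P = [[1, 3], [-1, -2]], D = diag(-1, 6), P⁻¹ = [[-2, -3], [1, 1]].
A⁴ = P·diag(1, 1296)·P⁻¹ = [[3886, 3885], [-2590, -2589]].
The requested entry is 3885.

3885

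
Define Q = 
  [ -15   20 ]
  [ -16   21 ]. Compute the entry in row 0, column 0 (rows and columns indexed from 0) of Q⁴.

Characteristic polynomial: λ^2 - 6λ + 5 = (λ - 5)(λ - 1), so the eigenvalues are 1, 5.
λ=5: eigenvector (1, 1).
λ=1: eigenvector (-5, -4).
P = [[1, -5], [1, -4]], D = diag(5, 1), P⁻¹ = [[-4, 5], [-1, 1]].
Q⁴ = P·diag(625, 1)·P⁻¹ = [[-2495, 3120], [-2496, 3121]].
The requested entry is -2495.

-2495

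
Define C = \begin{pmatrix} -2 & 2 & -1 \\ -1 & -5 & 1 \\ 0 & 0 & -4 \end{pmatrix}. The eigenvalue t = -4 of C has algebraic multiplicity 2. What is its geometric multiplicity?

C + 4I = [[2, 2, -1], [-1, -1, 1], [0, 0, 0]].
This matrix has rank 2, so its null space has dimension 3 − 2 = 1.

1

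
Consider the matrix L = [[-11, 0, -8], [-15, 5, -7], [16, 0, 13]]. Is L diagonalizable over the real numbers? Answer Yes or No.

No

Characteristic polynomial: p(t) = t^3 - 7t^2 - 5t + 75 = (t - 5)^2(t + 3).
t = 5 has algebraic multiplicity 2; rank(L − 5I) = 2, so geometric multiplicity = 1.
Geometric multiplicity < algebraic multiplicity, so L is not diagonalizable.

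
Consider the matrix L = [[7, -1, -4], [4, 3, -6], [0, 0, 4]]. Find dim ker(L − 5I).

1

L − 5I = [[2, -1, -4], [4, -2, -6], [0, 0, -1]].
This matrix has rank 2, so its null space has dimension 3 − 2 = 1.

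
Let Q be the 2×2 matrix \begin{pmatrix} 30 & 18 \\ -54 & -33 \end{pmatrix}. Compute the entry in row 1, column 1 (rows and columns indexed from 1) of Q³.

756

Characteristic polynomial: λ^2 + 3λ - 18 = (λ - 3)(λ + 6), so the eigenvalues are -6, 3.
λ=3: eigenvector (2, -3).
λ=-6: eigenvector (1, -2).
P = [[2, 1], [-3, -2]], D = diag(3, -6), P⁻¹ = [[2, 1], [-3, -2]].
Q³ = P·diag(27, -216)·P⁻¹ = [[756, 486], [-1458, -945]].
The requested entry is 756.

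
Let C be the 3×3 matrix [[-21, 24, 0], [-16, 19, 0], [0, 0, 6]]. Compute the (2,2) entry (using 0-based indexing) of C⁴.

Characteristic polynomial: λ^3 - 4λ^2 - 27λ + 90 = (λ - 6)(λ - 3)(λ + 5), so the eigenvalues are -5, 3, 6.
λ=3: eigenvector (1, 1, 0).
λ=-5: eigenvector (3, 2, 0).
λ=6: eigenvector (0, 0, 1).
P = [[1, 3, 0], [1, 2, 0], [0, 0, 1]], D = diag(3, -5, 6), P⁻¹ = [[-2, 3, 0], [1, -1, 0], [0, 0, 1]].
C⁴ = P·diag(81, 625, 1296)·P⁻¹ = [[1713, -1632, 0], [1088, -1007, 0], [0, 0, 1296]].
The requested entry is 1296.

1296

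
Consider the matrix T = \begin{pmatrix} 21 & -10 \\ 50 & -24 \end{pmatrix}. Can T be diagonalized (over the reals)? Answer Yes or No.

Characteristic polynomial: p(λ) = λ^2 + 3λ - 4 = (λ - 1)(λ + 4).
All 2 eigenvalues are distinct, so T is diagonalizable.

Yes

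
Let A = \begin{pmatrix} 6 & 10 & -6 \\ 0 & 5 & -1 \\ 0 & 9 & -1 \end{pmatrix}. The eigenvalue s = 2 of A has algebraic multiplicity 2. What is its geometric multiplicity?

1

A − 2I = [[4, 10, -6], [0, 3, -1], [0, 9, -3]].
This matrix has rank 2, so its null space has dimension 3 − 2 = 1.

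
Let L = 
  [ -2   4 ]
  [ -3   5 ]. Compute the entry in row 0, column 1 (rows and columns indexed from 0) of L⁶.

Characteristic polynomial: λ^2 - 3λ + 2 = (λ - 2)(λ - 1), so the eigenvalues are 1, 2.
λ=2: eigenvector (1, 1).
λ=1: eigenvector (4, 3).
P = [[1, 4], [1, 3]], D = diag(2, 1), P⁻¹ = [[-3, 4], [1, -1]].
L⁶ = P·diag(64, 1)·P⁻¹ = [[-188, 252], [-189, 253]].
The requested entry is 252.

252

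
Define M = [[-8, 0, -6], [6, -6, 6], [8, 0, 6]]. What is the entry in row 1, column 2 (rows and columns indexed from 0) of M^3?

216

Characteristic polynomial: t^3 + 8t^2 + 12t = t(t + 2)(t + 6), so the eigenvalues are -6, -2, 0.
t=-6: eigenvector (0, 1, 0).
t=0: eigenvector (3, -1, -4).
t=-2: eigenvector (1, 0, -1).
P = [[0, 3, 1], [1, -1, 0], [0, -4, -1]], D = diag(-6, 0, -2), P⁻¹ = [[-1, 1, -1], [-1, 0, -1], [4, 0, 3]].
M³ = P·diag(-216, 0, -8)·P⁻¹ = [[-32, 0, -24], [216, -216, 216], [32, 0, 24]].
The requested entry is 216.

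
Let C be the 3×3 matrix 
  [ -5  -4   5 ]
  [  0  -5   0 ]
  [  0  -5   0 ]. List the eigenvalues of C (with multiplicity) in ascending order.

-5, -5, 0

Characteristic polynomial: p(s) = s^3 + 10s^2 + 25s = s(s + 5)^2.
Roots (with multiplicity): -5, -5, 0.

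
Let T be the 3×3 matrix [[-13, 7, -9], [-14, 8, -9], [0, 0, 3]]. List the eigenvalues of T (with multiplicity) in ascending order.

Characteristic polynomial: p(s) = s^3 + 2s^2 - 21s + 18 = (s - 3)(s - 1)(s + 6).
Roots (with multiplicity): -6, 1, 3.

-6, 1, 3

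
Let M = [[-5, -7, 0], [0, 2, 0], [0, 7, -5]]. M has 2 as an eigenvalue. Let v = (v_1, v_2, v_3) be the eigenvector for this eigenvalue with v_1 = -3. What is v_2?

3

M − 2I = [[-7, -7, 0], [0, 0, 0], [0, 7, -7]].
Solving (M − 2I)v = 0 gives the eigenspace spanned by (-3, 3, 3).
With v_1 = -3, v = (-3, 3, 3), so v_2 = 3.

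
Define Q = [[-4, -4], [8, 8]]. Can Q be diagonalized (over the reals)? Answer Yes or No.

Characteristic polynomial: p(t) = t^2 - 4t = t(t - 4).
All 2 eigenvalues are distinct, so Q is diagonalizable.

Yes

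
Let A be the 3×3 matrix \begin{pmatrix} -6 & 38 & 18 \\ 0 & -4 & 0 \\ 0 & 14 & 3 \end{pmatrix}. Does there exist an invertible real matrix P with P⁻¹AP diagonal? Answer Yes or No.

Characteristic polynomial: p(t) = t^3 + 7t^2 - 6t - 72 = (t - 3)(t + 4)(t + 6).
All 3 eigenvalues are distinct, so A is diagonalizable.

Yes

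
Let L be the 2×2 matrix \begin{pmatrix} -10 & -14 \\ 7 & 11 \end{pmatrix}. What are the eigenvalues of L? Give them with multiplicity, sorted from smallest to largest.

-3, 4

Characteristic polynomial: p(s) = s^2 - s - 12 = (s - 4)(s + 3).
Roots (with multiplicity): -3, 4.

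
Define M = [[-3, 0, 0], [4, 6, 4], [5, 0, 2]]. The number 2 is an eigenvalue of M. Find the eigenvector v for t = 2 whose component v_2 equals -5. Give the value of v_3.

M − 2I = [[-5, 0, 0], [4, 4, 4], [5, 0, 0]].
Solving (M − 2I)v = 0 gives the eigenspace spanned by (0, -5, 5).
With v_2 = -5, v = (0, -5, 5), so v_3 = 5.

5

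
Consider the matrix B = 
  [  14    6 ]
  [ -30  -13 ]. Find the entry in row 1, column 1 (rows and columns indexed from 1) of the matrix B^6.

316

Characteristic polynomial: λ^2 - λ - 2 = (λ - 2)(λ + 1), so the eigenvalues are -1, 2.
λ=-1: eigenvector (-2, 5).
λ=2: eigenvector (1, -2).
P = [[-2, 1], [5, -2]], D = diag(-1, 2), P⁻¹ = [[2, 1], [5, 2]].
B⁶ = P·diag(1, 64)·P⁻¹ = [[316, 126], [-630, -251]].
The requested entry is 316.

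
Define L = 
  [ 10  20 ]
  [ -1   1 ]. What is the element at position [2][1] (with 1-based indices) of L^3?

-91

Characteristic polynomial: s^2 - 11s + 30 = (s - 6)(s - 5), so the eigenvalues are 5, 6.
s=6: eigenvector (5, -1).
s=5: eigenvector (-4, 1).
P = [[5, -4], [-1, 1]], D = diag(6, 5), P⁻¹ = [[1, 4], [1, 5]].
L³ = P·diag(216, 125)·P⁻¹ = [[580, 1820], [-91, -239]].
The requested entry is -91.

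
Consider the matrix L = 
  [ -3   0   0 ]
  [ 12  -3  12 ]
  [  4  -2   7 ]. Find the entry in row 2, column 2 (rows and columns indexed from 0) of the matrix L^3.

Characteristic polynomial: t^3 - t^2 - 9t + 9 = (t - 3)(t - 1)(t + 3), so the eigenvalues are -3, 1, 3.
t=-3: eigenvector (1, -3, -1).
t=3: eigenvector (0, -2, -1).
t=1: eigenvector (0, 3, 1).
P = [[1, 0, 0], [-3, -2, 3], [-1, -1, 1]], D = diag(-3, 3, 1), P⁻¹ = [[1, 0, 0], [0, 1, -3], [1, 1, -2]].
L³ = P·diag(-27, 27, 1)·P⁻¹ = [[-27, 0, 0], [84, -51, 156], [28, -26, 79]].
The requested entry is 79.

79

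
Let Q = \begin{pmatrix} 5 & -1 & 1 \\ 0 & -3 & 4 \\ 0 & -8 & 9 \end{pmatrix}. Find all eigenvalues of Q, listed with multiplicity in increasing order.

Characteristic polynomial: p(t) = t^3 - 11t^2 + 35t - 25 = (t - 5)^2(t - 1).
Roots (with multiplicity): 1, 5, 5.

1, 5, 5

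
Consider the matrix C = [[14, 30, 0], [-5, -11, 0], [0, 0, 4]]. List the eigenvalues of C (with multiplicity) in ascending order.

-1, 4, 4

Characteristic polynomial: p(μ) = μ^3 - 7μ^2 + 8μ + 16 = (μ - 4)^2(μ + 1).
Roots (with multiplicity): -1, 4, 4.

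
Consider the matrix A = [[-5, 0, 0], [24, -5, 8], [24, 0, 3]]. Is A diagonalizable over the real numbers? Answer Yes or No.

Yes

Characteristic polynomial: p(λ) = λ^3 + 7λ^2 - 5λ - 75 = (λ - 3)(λ + 5)^2.
λ = -5 has algebraic multiplicity 2; rank(A + 5I) = 1, so geometric multiplicity = 2.
Every eigenvalue has geometric = algebraic multiplicity, so A is diagonalizable.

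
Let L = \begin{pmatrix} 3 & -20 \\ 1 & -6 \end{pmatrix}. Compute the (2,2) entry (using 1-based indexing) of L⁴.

76

Characteristic polynomial: t^2 + 3t + 2 = (t + 1)(t + 2), so the eigenvalues are -2, -1.
t=-2: eigenvector (-4, -1).
t=-1: eigenvector (5, 1).
P = [[-4, 5], [-1, 1]], D = diag(-2, -1), P⁻¹ = [[1, -5], [1, -4]].
L⁴ = P·diag(16, 1)·P⁻¹ = [[-59, 300], [-15, 76]].
The requested entry is 76.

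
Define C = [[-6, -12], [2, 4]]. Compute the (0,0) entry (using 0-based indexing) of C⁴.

Characteristic polynomial: μ^2 + 2μ = μ(μ + 2), so the eigenvalues are -2, 0.
μ=0: eigenvector (-2, 1).
μ=-2: eigenvector (-3, 1).
P = [[-2, -3], [1, 1]], D = diag(0, -2), P⁻¹ = [[1, 3], [-1, -2]].
C⁴ = P·diag(0, 16)·P⁻¹ = [[48, 96], [-16, -32]].
The requested entry is 48.

48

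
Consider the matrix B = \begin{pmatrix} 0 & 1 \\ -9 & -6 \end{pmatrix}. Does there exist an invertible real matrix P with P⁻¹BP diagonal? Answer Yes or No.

No

Characteristic polynomial: p(λ) = λ^2 + 6λ + 9 = (λ + 3)^2.
λ = -3 has algebraic multiplicity 2; rank(B + 3I) = 1, so geometric multiplicity = 1.
Geometric multiplicity < algebraic multiplicity, so B is not diagonalizable.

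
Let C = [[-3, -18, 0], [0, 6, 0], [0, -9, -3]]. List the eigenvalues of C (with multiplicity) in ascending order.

-3, -3, 6

Characteristic polynomial: p(λ) = λ^3 - 27λ - 54 = (λ - 6)(λ + 3)^2.
Roots (with multiplicity): -3, -3, 6.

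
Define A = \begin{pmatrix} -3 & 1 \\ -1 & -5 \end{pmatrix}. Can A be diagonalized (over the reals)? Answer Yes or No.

No

Characteristic polynomial: p(μ) = μ^2 + 8μ + 16 = (μ + 4)^2.
μ = -4 has algebraic multiplicity 2; rank(A + 4I) = 1, so geometric multiplicity = 1.
Geometric multiplicity < algebraic multiplicity, so A is not diagonalizable.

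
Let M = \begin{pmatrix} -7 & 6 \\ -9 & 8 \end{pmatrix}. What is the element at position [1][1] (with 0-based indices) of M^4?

46

Characteristic polynomial: s^2 - s - 2 = (s - 2)(s + 1), so the eigenvalues are -1, 2.
s=-1: eigenvector (1, 1).
s=2: eigenvector (2, 3).
P = [[1, 2], [1, 3]], D = diag(-1, 2), P⁻¹ = [[3, -2], [-1, 1]].
M⁴ = P·diag(1, 16)·P⁻¹ = [[-29, 30], [-45, 46]].
The requested entry is 46.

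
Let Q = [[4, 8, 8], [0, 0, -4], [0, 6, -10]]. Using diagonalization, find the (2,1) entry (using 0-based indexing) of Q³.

456

Characteristic polynomial: λ^3 + 6λ^2 - 16λ - 96 = (λ - 4)(λ + 4)(λ + 6), so the eigenvalues are -6, -4, 4.
λ=4: eigenvector (1, 0, 0).
λ=-4: eigenvector (-2, 1, 1).
λ=-6: eigenvector (-4, 2, 3).
P = [[1, -2, -4], [0, 1, 2], [0, 1, 3]], D = diag(4, -4, -6), P⁻¹ = [[1, 2, 0], [0, 3, -2], [0, -1, 1]].
Q³ = P·diag(64, -64, -216)·P⁻¹ = [[64, -352, 608], [0, 240, -304], [0, 456, -520]].
The requested entry is 456.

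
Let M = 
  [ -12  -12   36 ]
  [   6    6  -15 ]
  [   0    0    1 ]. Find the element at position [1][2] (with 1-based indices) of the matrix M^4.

Characteristic polynomial: μ^3 + 5μ^2 - 6μ = μ(μ - 1)(μ + 6), so the eigenvalues are -6, 0, 1.
μ=0: eigenvector (1, -1, 0).
μ=-6: eigenvector (2, -1, 0).
μ=1: eigenvector (0, 3, 1).
P = [[1, 2, 0], [-1, -1, 3], [0, 0, 1]], D = diag(0, -6, 1), P⁻¹ = [[-1, -2, 6], [1, 1, -3], [0, 0, 1]].
M⁴ = P·diag(0, 1296, 1)·P⁻¹ = [[2592, 2592, -7776], [-1296, -1296, 3891], [0, 0, 1]].
The requested entry is 2592.

2592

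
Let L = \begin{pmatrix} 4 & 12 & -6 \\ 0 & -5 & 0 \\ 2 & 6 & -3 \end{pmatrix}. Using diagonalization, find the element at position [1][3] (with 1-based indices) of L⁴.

Characteristic polynomial: r^3 + 4r^2 - 5r = r(r - 1)(r + 5), so the eigenvalues are -5, 0, 1.
r=0: eigenvector (-3, 0, -2).
r=-5: eigenvector (-2, 1, -1).
r=1: eigenvector (2, 0, 1).
P = [[-3, -2, 2], [0, 1, 0], [-2, -1, 1]], D = diag(0, -5, 1), P⁻¹ = [[1, 0, -2], [0, 1, 0], [2, 1, -3]].
L⁴ = P·diag(0, 625, 1)·P⁻¹ = [[4, -1248, -6], [0, 625, 0], [2, -624, -3]].
The requested entry is -6.

-6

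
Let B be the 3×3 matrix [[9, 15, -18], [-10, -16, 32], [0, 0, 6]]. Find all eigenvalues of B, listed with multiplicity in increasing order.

-6, -1, 6

Characteristic polynomial: p(s) = s^3 + s^2 - 36s - 36 = (s - 6)(s + 1)(s + 6).
Roots (with multiplicity): -6, -1, 6.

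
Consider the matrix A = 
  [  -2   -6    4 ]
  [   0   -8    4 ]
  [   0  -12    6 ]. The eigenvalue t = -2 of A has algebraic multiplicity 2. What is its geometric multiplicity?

2

A + 2I = [[0, -6, 4], [0, -6, 4], [0, -12, 8]].
This matrix has rank 1, so its null space has dimension 3 − 1 = 2.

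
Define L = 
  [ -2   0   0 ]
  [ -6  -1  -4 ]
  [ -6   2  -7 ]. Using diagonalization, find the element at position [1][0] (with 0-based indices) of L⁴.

Characteristic polynomial: λ^3 + 10λ^2 + 31λ + 30 = (λ + 2)(λ + 3)(λ + 5), so the eigenvalues are -5, -3, -2.
λ=-2: eigenvector (1, -2, -2).
λ=-3: eigenvector (0, -2, -1).
λ=-5: eigenvector (0, 1, 1).
P = [[1, 0, 0], [-2, -2, 1], [-2, -1, 1]], D = diag(-2, -3, -5), P⁻¹ = [[1, 0, 0], [0, -1, 1], [2, -1, 2]].
L⁴ = P·diag(16, 81, 625)·P⁻¹ = [[16, 0, 0], [1218, -463, 1088], [1218, -544, 1169]].
The requested entry is 1218.

1218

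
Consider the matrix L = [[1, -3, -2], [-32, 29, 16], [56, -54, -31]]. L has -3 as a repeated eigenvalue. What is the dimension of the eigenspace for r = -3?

L + 3I = [[4, -3, -2], [-32, 32, 16], [56, -54, -28]].
This matrix has rank 2, so its null space has dimension 3 − 2 = 1.

1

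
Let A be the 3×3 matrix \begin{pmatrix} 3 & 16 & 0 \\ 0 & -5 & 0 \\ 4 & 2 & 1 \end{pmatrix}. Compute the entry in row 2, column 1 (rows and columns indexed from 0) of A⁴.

944

Characteristic polynomial: λ^3 + λ^2 - 17λ + 15 = (λ - 3)(λ - 1)(λ + 5), so the eigenvalues are -5, 1, 3.
λ=-5: eigenvector (-2, 1, 1).
λ=3: eigenvector (1, 0, 2).
λ=1: eigenvector (0, 0, 1).
P = [[-2, 1, 0], [1, 0, 0], [1, 2, 1]], D = diag(-5, 3, 1), P⁻¹ = [[0, 1, 0], [1, 2, 0], [-2, -5, 1]].
A⁴ = P·diag(625, 81, 1)·P⁻¹ = [[81, -1088, 0], [0, 625, 0], [160, 944, 1]].
The requested entry is 944.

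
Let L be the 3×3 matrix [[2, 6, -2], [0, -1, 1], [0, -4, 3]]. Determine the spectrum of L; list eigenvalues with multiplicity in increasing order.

Characteristic polynomial: p(λ) = λ^3 - 4λ^2 + 5λ - 2 = (λ - 2)(λ - 1)^2.
Roots (with multiplicity): 1, 1, 2.

1, 1, 2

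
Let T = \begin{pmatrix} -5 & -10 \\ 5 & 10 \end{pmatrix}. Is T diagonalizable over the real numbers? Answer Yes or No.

Characteristic polynomial: p(s) = s^2 - 5s = s(s - 5).
All 2 eigenvalues are distinct, so T is diagonalizable.

Yes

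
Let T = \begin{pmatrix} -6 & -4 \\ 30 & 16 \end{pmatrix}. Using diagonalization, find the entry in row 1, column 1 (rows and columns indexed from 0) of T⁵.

41536

Characteristic polynomial: s^2 - 10s + 24 = (s - 6)(s - 4), so the eigenvalues are 4, 6.
s=6: eigenvector (1, -3).
s=4: eigenvector (2, -5).
P = [[1, 2], [-3, -5]], D = diag(6, 4), P⁻¹ = [[-5, -2], [3, 1]].
T⁵ = P·diag(7776, 1024)·P⁻¹ = [[-32736, -13504], [101280, 41536]].
The requested entry is 41536.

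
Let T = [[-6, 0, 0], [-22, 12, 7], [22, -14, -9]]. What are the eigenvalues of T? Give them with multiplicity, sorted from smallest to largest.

Characteristic polynomial: p(μ) = μ^3 + 3μ^2 - 28μ - 60 = (μ - 5)(μ + 2)(μ + 6).
Roots (with multiplicity): -6, -2, 5.

-6, -2, 5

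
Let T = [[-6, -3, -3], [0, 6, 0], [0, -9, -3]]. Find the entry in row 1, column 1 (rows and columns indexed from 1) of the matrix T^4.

Characteristic polynomial: λ^3 + 3λ^2 - 36λ - 108 = (λ - 6)(λ + 3)(λ + 6), so the eigenvalues are -6, -3, 6.
λ=-6: eigenvector (1, 0, 0).
λ=-3: eigenvector (-1, 0, 1).
λ=6: eigenvector (0, 1, -1).
P = [[1, -1, 0], [0, 0, 1], [0, 1, -1]], D = diag(-6, -3, 6), P⁻¹ = [[1, 1, 1], [0, 1, 1], [0, 1, 0]].
T⁴ = P·diag(1296, 81, 1296)·P⁻¹ = [[1296, 1215, 1215], [0, 1296, 0], [0, -1215, 81]].
The requested entry is 1296.

1296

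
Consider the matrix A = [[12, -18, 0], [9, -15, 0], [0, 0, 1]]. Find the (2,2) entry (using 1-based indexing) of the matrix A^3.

-459

Characteristic polynomial: λ^3 + 2λ^2 - 21λ + 18 = (λ - 3)(λ - 1)(λ + 6), so the eigenvalues are -6, 1, 3.
λ=3: eigenvector (2, 1, 0).
λ=1: eigenvector (0, 0, 1).
λ=-6: eigenvector (1, 1, 0).
P = [[2, 0, 1], [1, 0, 1], [0, 1, 0]], D = diag(3, 1, -6), P⁻¹ = [[1, -1, 0], [0, 0, 1], [-1, 2, 0]].
A³ = P·diag(27, 1, -216)·P⁻¹ = [[270, -486, 0], [243, -459, 0], [0, 0, 1]].
The requested entry is -459.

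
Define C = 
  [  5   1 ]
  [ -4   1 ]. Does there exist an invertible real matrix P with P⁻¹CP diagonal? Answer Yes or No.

Characteristic polynomial: p(t) = t^2 - 6t + 9 = (t - 3)^2.
t = 3 has algebraic multiplicity 2; rank(C − 3I) = 1, so geometric multiplicity = 1.
Geometric multiplicity < algebraic multiplicity, so C is not diagonalizable.

No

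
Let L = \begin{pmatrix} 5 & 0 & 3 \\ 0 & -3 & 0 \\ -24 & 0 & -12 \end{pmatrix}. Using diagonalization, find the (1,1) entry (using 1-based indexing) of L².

-47

Characteristic polynomial: μ^3 + 10μ^2 + 33μ + 36 = (μ + 3)^2(μ + 4), so the eigenvalues are -4, -3, -3.
μ=-4: eigenvector (-1, 0, 3).
μ=-3: eigenvector (0, 1, 0).
μ=-3: eigenvector (3, 0, -8).
P = [[-1, 0, 3], [0, 1, 0], [3, 0, -8]], D = diag(-4, -3, -3), P⁻¹ = [[8, 0, 3], [0, 1, 0], [3, 0, 1]].
L² = P·diag(16, 9, 9)·P⁻¹ = [[-47, 0, -21], [0, 9, 0], [168, 0, 72]].
The requested entry is -47.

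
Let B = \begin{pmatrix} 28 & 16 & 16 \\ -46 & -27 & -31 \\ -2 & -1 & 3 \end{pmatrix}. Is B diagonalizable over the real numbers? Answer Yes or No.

No

Characteristic polynomial: p(μ) = μ^3 - 4μ^2 - 16μ + 64 = (μ - 4)^2(μ + 4).
μ = 4 has algebraic multiplicity 2; rank(B − 4I) = 2, so geometric multiplicity = 1.
Geometric multiplicity < algebraic multiplicity, so B is not diagonalizable.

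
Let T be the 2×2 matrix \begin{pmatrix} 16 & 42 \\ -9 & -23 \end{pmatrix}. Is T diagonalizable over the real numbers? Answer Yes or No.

Characteristic polynomial: p(μ) = μ^2 + 7μ + 10 = (μ + 2)(μ + 5).
All 2 eigenvalues are distinct, so T is diagonalizable.

Yes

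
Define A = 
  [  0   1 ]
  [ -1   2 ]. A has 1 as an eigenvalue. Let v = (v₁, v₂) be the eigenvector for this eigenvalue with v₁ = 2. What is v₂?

A − 1I = [[-1, 1], [-1, 1]].
Solving (A − 1I)v = 0 gives the eigenspace spanned by (2, 2).
With v₁ = 2, v = (2, 2), so v₂ = 2.

2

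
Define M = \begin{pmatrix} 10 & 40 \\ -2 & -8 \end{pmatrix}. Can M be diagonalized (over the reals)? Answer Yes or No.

Yes

Characteristic polynomial: p(s) = s^2 - 2s = s(s - 2).
All 2 eigenvalues are distinct, so M is diagonalizable.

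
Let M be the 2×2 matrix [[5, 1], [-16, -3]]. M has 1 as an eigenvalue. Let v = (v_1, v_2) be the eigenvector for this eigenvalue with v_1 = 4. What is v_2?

M − 1I = [[4, 1], [-16, -4]].
Solving (M − 1I)v = 0 gives the eigenspace spanned by (4, -16).
With v_1 = 4, v = (4, -16), so v_2 = -16.

-16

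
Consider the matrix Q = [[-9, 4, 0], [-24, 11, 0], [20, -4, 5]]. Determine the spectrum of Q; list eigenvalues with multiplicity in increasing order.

-1, 3, 5

Characteristic polynomial: p(r) = r^3 - 7r^2 + 7r + 15 = (r - 5)(r - 3)(r + 1).
Roots (with multiplicity): -1, 3, 5.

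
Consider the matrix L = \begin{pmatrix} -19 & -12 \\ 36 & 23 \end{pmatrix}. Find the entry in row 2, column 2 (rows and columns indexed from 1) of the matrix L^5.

Characteristic polynomial: μ^2 - 4μ - 5 = (μ - 5)(μ + 1), so the eigenvalues are -1, 5.
μ=5: eigenvector (-1, 2).
μ=-1: eigenvector (-2, 3).
P = [[-1, -2], [2, 3]], D = diag(5, -1), P⁻¹ = [[3, 2], [-2, -1]].
L⁵ = P·diag(3125, -1)·P⁻¹ = [[-9379, -6252], [18756, 12503]].
The requested entry is 12503.

12503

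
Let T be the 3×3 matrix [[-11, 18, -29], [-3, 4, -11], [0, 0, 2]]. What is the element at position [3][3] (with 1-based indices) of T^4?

Characteristic polynomial: μ^3 + 5μ^2 - 4μ - 20 = (μ - 2)(μ + 2)(μ + 5), so the eigenvalues are -5, -2, 2.
μ=-5: eigenvector (3, 1, 0).
μ=-2: eigenvector (2, 1, 0).
μ=2: eigenvector (-5, -2, 1).
P = [[3, 2, -5], [1, 1, -2], [0, 0, 1]], D = diag(-5, -2, 2), P⁻¹ = [[1, -2, 1], [-1, 3, 1], [0, 0, 1]].
T⁴ = P·diag(625, 16, 16)·P⁻¹ = [[1843, -3654, 1827], [609, -1202, 609], [0, 0, 16]].
The requested entry is 16.

16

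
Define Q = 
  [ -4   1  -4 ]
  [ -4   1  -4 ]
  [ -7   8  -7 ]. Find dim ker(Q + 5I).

1

Q + 5I = [[1, 1, -4], [-4, 6, -4], [-7, 8, -2]].
This matrix has rank 2, so its null space has dimension 3 − 2 = 1.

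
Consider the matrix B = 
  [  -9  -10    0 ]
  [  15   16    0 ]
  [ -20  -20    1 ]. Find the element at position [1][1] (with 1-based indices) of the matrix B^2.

Characteristic polynomial: μ^3 - 8μ^2 + 13μ - 6 = (μ - 6)(μ - 1)^2, so the eigenvalues are 1, 1, 6.
μ=1: eigenvector (1, -1, 0).
μ=6: eigenvector (-2, 3, -4).
μ=1: eigenvector (0, 0, 1).
P = [[1, -2, 0], [-1, 3, 0], [0, -4, 1]], D = diag(1, 6, 1), P⁻¹ = [[3, 2, 0], [1, 1, 0], [4, 4, 1]].
B² = P·diag(1, 36, 1)·P⁻¹ = [[-69, -70, 0], [105, 106, 0], [-140, -140, 1]].
The requested entry is -69.

-69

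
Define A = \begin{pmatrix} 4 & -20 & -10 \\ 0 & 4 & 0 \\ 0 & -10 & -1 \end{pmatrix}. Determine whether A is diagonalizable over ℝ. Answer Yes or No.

Characteristic polynomial: p(s) = s^3 - 7s^2 + 8s + 16 = (s - 4)^2(s + 1).
s = 4 has algebraic multiplicity 2; rank(A − 4I) = 1, so geometric multiplicity = 2.
Every eigenvalue has geometric = algebraic multiplicity, so A is diagonalizable.

Yes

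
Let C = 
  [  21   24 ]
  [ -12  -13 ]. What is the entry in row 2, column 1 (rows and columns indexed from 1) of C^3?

-588

Characteristic polynomial: r^2 - 8r + 15 = (r - 5)(r - 3), so the eigenvalues are 3, 5.
r=3: eigenvector (4, -3).
r=5: eigenvector (3, -2).
P = [[4, 3], [-3, -2]], D = diag(3, 5), P⁻¹ = [[-2, -3], [3, 4]].
C³ = P·diag(27, 125)·P⁻¹ = [[909, 1176], [-588, -757]].
The requested entry is -588.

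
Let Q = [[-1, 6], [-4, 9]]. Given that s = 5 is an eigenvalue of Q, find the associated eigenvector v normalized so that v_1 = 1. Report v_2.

Q − 5I = [[-6, 6], [-4, 4]].
Solving (Q − 5I)v = 0 gives the eigenspace spanned by (1, 1).
With v_1 = 1, v = (1, 1), so v_2 = 1.

1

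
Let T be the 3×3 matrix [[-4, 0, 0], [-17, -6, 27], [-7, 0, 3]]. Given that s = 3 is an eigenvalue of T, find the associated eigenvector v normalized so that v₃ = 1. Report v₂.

3

T − 3I = [[-7, 0, 0], [-17, -9, 27], [-7, 0, 0]].
Solving (T − 3I)v = 0 gives the eigenspace spanned by (0, 3, 1).
With v₃ = 1, v = (0, 3, 1), so v₂ = 3.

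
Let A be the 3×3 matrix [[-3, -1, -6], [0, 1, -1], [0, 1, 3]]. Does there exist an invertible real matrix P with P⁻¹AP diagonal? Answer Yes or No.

No

Characteristic polynomial: p(λ) = λ^3 - λ^2 - 8λ + 12 = (λ - 2)^2(λ + 3).
λ = 2 has algebraic multiplicity 2; rank(A − 2I) = 2, so geometric multiplicity = 1.
Geometric multiplicity < algebraic multiplicity, so A is not diagonalizable.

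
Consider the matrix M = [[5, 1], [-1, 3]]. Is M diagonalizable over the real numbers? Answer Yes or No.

No

Characteristic polynomial: p(μ) = μ^2 - 8μ + 16 = (μ - 4)^2.
μ = 4 has algebraic multiplicity 2; rank(M − 4I) = 1, so geometric multiplicity = 1.
Geometric multiplicity < algebraic multiplicity, so M is not diagonalizable.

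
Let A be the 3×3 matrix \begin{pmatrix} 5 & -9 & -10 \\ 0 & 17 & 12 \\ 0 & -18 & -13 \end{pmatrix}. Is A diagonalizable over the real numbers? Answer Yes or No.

No

Characteristic polynomial: p(s) = s^3 - 9s^2 + 15s + 25 = (s - 5)^2(s + 1).
s = 5 has algebraic multiplicity 2; rank(A − 5I) = 2, so geometric multiplicity = 1.
Geometric multiplicity < algebraic multiplicity, so A is not diagonalizable.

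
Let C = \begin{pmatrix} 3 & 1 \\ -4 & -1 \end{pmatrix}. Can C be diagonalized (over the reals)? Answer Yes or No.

Characteristic polynomial: p(t) = t^2 - 2t + 1 = (t - 1)^2.
t = 1 has algebraic multiplicity 2; rank(C − 1I) = 1, so geometric multiplicity = 1.
Geometric multiplicity < algebraic multiplicity, so C is not diagonalizable.

No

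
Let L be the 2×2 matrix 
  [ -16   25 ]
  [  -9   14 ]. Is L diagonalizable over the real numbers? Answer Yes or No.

No

Characteristic polynomial: p(μ) = μ^2 + 2μ + 1 = (μ + 1)^2.
μ = -1 has algebraic multiplicity 2; rank(L + 1I) = 1, so geometric multiplicity = 1.
Geometric multiplicity < algebraic multiplicity, so L is not diagonalizable.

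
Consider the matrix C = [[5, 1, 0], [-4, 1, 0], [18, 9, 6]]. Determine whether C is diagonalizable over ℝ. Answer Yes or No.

Characteristic polynomial: p(λ) = λ^3 - 12λ^2 + 45λ - 54 = (λ - 6)(λ - 3)^2.
λ = 3 has algebraic multiplicity 2; rank(C − 3I) = 2, so geometric multiplicity = 1.
Geometric multiplicity < algebraic multiplicity, so C is not diagonalizable.

No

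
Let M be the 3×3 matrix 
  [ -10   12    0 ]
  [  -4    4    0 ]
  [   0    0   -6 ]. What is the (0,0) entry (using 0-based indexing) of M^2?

52

Characteristic polynomial: λ^3 + 12λ^2 + 44λ + 48 = (λ + 2)(λ + 4)(λ + 6), so the eigenvalues are -6, -4, -2.
λ=-6: eigenvector (0, 0, 1).
λ=-4: eigenvector (2, 1, 0).
λ=-2: eigenvector (-3, -2, 0).
P = [[0, 2, -3], [0, 1, -2], [1, 0, 0]], D = diag(-6, -4, -2), P⁻¹ = [[0, 0, 1], [2, -3, 0], [1, -2, 0]].
M² = P·diag(36, 16, 4)·P⁻¹ = [[52, -72, 0], [24, -32, 0], [0, 0, 36]].
The requested entry is 52.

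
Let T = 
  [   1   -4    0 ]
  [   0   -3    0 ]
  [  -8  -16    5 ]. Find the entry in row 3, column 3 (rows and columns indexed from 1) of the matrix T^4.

625

Characteristic polynomial: μ^3 - 3μ^2 - 13μ + 15 = (μ - 5)(μ - 1)(μ + 3), so the eigenvalues are -3, 1, 5.
μ=1: eigenvector (1, 0, 2).
μ=-3: eigenvector (1, 1, 3).
μ=5: eigenvector (0, 0, 1).
P = [[1, 1, 0], [0, 1, 0], [2, 3, 1]], D = diag(1, -3, 5), P⁻¹ = [[1, -1, 0], [0, 1, 0], [-2, -1, 1]].
T⁴ = P·diag(1, 81, 625)·P⁻¹ = [[1, 80, 0], [0, 81, 0], [-1248, -384, 625]].
The requested entry is 625.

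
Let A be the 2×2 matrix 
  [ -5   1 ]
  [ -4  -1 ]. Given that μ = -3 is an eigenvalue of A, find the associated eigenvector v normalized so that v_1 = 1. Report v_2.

A + 3I = [[-2, 1], [-4, 2]].
Solving (A + 3I)v = 0 gives the eigenspace spanned by (1, 2).
With v_1 = 1, v = (1, 2), so v_2 = 2.

2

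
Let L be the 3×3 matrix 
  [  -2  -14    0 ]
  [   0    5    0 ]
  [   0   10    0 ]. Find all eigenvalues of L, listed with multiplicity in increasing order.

-2, 0, 5

Characteristic polynomial: p(λ) = λ^3 - 3λ^2 - 10λ = λ(λ - 5)(λ + 2).
Roots (with multiplicity): -2, 0, 5.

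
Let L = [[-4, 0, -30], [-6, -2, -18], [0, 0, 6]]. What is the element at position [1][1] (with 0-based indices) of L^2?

Characteristic polynomial: r^3 - 28r - 48 = (r - 6)(r + 2)(r + 4), so the eigenvalues are -4, -2, 6.
r=-4: eigenvector (1, 3, 0).
r=-2: eigenvector (0, 1, 0).
r=6: eigenvector (-3, 0, 1).
P = [[1, 0, -3], [3, 1, 0], [0, 0, 1]], D = diag(-4, -2, 6), P⁻¹ = [[1, 0, 3], [-3, 1, -9], [0, 0, 1]].
L² = P·diag(16, 4, 36)·P⁻¹ = [[16, 0, -60], [36, 4, 108], [0, 0, 36]].
The requested entry is 4.

4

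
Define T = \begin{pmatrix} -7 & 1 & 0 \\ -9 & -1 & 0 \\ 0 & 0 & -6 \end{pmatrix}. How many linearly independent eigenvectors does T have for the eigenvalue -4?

T + 4I = [[-3, 1, 0], [-9, 3, 0], [0, 0, -2]].
This matrix has rank 2, so its null space has dimension 3 − 2 = 1.

1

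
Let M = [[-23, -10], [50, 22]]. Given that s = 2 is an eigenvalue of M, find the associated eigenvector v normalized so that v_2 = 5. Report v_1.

-2

M − 2I = [[-25, -10], [50, 20]].
Solving (M − 2I)v = 0 gives the eigenspace spanned by (-2, 5).
With v_2 = 5, v = (-2, 5), so v_1 = -2.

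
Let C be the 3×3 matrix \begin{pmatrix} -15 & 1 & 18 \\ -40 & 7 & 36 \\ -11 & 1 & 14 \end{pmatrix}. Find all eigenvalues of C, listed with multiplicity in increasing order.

-4, 5, 5

Characteristic polynomial: p(μ) = μ^3 - 6μ^2 - 15μ + 100 = (μ - 5)^2(μ + 4).
Roots (with multiplicity): -4, 5, 5.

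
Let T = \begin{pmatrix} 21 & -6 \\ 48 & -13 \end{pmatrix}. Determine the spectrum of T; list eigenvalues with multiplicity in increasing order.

3, 5

Characteristic polynomial: p(μ) = μ^2 - 8μ + 15 = (μ - 5)(μ - 3).
Roots (with multiplicity): 3, 5.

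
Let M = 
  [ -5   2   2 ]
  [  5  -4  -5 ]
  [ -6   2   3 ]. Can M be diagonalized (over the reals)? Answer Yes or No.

Yes

Characteristic polynomial: p(t) = t^3 + 6t^2 + 5t - 12 = (t - 1)(t + 3)(t + 4).
All 3 eigenvalues are distinct, so M is diagonalizable.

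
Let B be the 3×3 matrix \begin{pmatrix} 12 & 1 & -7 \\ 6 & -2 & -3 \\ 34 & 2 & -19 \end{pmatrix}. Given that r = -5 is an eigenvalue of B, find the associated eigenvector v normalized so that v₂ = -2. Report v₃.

-10

B + 5I = [[17, 1, -7], [6, 3, -3], [34, 2, -14]].
Solving (B + 5I)v = 0 gives the eigenspace spanned by (-4, -2, -10).
With v₂ = -2, v = (-4, -2, -10), so v₃ = -10.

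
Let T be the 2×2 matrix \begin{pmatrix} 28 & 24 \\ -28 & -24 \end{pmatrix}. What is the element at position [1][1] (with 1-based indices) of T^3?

448

Characteristic polynomial: r^2 - 4r = r(r - 4), so the eigenvalues are 0, 4.
r=4: eigenvector (1, -1).
r=0: eigenvector (-6, 7).
P = [[1, -6], [-1, 7]], D = diag(4, 0), P⁻¹ = [[7, 6], [1, 1]].
T³ = P·diag(64, 0)·P⁻¹ = [[448, 384], [-448, -384]].
The requested entry is 448.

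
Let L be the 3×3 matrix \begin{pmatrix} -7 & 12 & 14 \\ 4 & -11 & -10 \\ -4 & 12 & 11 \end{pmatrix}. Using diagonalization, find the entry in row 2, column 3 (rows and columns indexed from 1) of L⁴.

1712

Characteristic polynomial: t^3 + 7t^2 + 7t - 15 = (t - 1)(t + 3)(t + 5), so the eigenvalues are -5, -3, 1.
t=-3: eigenvector (-1, 2, -2).
t=-5: eigenvector (-1, 1, -1).
t=1: eigenvector (2, -1, 2).
P = [[-1, -1, 2], [2, 1, -1], [-2, -1, 2]], D = diag(-3, -5, 1), P⁻¹ = [[1, 0, -1], [-2, 2, 3], [0, 1, 1]].
L⁴ = P·diag(81, 625, 1)·P⁻¹ = [[1169, -1248, -1792], [-1088, 1249, 1712], [1088, -1248, -1711]].
The requested entry is 1712.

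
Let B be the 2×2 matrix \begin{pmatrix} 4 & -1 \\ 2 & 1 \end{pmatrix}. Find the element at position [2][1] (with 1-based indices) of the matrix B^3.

38

Characteristic polynomial: s^2 - 5s + 6 = (s - 3)(s - 2), so the eigenvalues are 2, 3.
s=2: eigenvector (-1, -2).
s=3: eigenvector (1, 1).
P = [[-1, 1], [-2, 1]], D = diag(2, 3), P⁻¹ = [[1, -1], [2, -1]].
B³ = P·diag(8, 27)·P⁻¹ = [[46, -19], [38, -11]].
The requested entry is 38.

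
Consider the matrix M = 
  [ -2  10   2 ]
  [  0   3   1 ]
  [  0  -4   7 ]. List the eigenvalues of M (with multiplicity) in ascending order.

Characteristic polynomial: p(s) = s^3 - 8s^2 + 5s + 50 = (s - 5)^2(s + 2).
Roots (with multiplicity): -2, 5, 5.

-2, 5, 5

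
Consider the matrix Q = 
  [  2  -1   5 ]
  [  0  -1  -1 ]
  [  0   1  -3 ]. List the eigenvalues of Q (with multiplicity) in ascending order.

-2, -2, 2

Characteristic polynomial: p(s) = s^3 + 2s^2 - 4s - 8 = (s - 2)(s + 2)^2.
Roots (with multiplicity): -2, -2, 2.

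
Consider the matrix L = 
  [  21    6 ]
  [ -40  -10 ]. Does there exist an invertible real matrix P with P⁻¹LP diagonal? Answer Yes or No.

Characteristic polynomial: p(s) = s^2 - 11s + 30 = (s - 6)(s - 5).
All 2 eigenvalues are distinct, so L is diagonalizable.

Yes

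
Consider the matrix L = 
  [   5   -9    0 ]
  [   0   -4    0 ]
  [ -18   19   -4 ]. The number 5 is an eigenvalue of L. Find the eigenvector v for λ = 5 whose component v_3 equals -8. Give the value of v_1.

4

L − 5I = [[0, -9, 0], [0, -9, 0], [-18, 19, -9]].
Solving (L − 5I)v = 0 gives the eigenspace spanned by (4, 0, -8).
With v_3 = -8, v = (4, 0, -8), so v_1 = 4.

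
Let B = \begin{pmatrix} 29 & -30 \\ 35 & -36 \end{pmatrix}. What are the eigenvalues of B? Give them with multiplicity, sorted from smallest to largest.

Characteristic polynomial: p(μ) = μ^2 + 7μ + 6 = (μ + 1)(μ + 6).
Roots (with multiplicity): -6, -1.

-6, -1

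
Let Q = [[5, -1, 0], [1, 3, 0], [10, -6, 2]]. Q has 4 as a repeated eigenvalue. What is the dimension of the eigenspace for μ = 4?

1

Q − 4I = [[1, -1, 0], [1, -1, 0], [10, -6, -2]].
This matrix has rank 2, so its null space has dimension 3 − 2 = 1.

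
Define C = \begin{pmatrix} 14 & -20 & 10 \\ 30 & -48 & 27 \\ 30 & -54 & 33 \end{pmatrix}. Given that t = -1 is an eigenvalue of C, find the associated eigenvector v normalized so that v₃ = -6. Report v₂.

C + 1I = [[15, -20, 10], [30, -47, 27], [30, -54, 34]].
Solving (C + 1I)v = 0 gives the eigenspace spanned by (-4, -6, -6).
With v₃ = -6, v = (-4, -6, -6), so v₂ = -6.

-6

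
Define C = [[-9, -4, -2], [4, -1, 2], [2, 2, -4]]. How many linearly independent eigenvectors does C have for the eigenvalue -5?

C + 5I = [[-4, -4, -2], [4, 4, 2], [2, 2, 1]].
This matrix has rank 1, so its null space has dimension 3 − 1 = 2.

2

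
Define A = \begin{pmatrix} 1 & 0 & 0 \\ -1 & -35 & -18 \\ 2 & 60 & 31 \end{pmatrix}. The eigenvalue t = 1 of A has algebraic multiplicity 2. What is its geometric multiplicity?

1

A − 1I = [[0, 0, 0], [-1, -36, -18], [2, 60, 30]].
This matrix has rank 2, so its null space has dimension 3 − 2 = 1.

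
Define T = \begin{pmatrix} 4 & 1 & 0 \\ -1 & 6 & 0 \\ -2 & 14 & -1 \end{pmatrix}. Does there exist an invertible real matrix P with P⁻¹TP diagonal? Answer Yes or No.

Characteristic polynomial: p(r) = r^3 - 9r^2 + 15r + 25 = (r - 5)^2(r + 1).
r = 5 has algebraic multiplicity 2; rank(T − 5I) = 2, so geometric multiplicity = 1.
Geometric multiplicity < algebraic multiplicity, so T is not diagonalizable.

No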